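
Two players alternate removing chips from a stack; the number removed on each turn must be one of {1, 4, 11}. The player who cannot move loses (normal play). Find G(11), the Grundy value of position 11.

n :  0  1  2  3  4  5  6  7  8  9 10 11
G :  0  1  0  1  2  0  1  0  1  2  0  1

1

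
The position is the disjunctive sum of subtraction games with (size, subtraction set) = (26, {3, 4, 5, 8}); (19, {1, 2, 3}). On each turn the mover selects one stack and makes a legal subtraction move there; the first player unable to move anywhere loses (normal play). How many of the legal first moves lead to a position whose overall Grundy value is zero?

2

Stack A, S = {3, 4, 5, 8}:
n :  0  1  2  3  4  5  6  7  8  9 10 11 12 13 14 15 16 17 18 19 20 21 22 23 24 25 26
G :  0  0  0  1  1  1  2  2  2  3  3  0  0  0  1  1  1  2  2  2  3  3  0  0  0  1  1
G_A(26) = 1.
Stack B, S = {1, 2, 3}:
n :  0  1  2  3  4  5  6  7  8  9 10 11 12 13 14 15 16 17 18 19
G :  0  1  2  3  0  1  2  3  0  1  2  3  0  1  2  3  0  1  2  3
G_B(19) = 3.
Combined Grundy value = 1 ⊕ 3 = 2.
A winning move leaves total XOR = 0, i.e. changes one component's Grundy value g to g ⊕ X where X is the current total.
Stack A: need g' = 1⊕2 = 3. Options: 26−3→G=0, 26−4→G=0, 26−5→G=3, 26−8→G=2. Hits: 1.
Stack B: need g' = 3⊕2 = 1. Options: 19−1→G=2, 19−2→G=1, 19−3→G=0. Hits: 1.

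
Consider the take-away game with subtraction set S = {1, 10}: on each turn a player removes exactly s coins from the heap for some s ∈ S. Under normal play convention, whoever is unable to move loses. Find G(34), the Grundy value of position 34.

1

n :  0  1  2  3  4  5  6  7  8  9 10 11 12 13 14 15 16 17 18 19 20 21 22 23 24 25 26 27 28 29 30 31 32 33 34
G :  0  1  0  1  0  1  0  1  0  1  2  0  1  0  1  0  1  0  1  0  1  2  0  1  0  1  0  1  0  1  0  1  2  0  1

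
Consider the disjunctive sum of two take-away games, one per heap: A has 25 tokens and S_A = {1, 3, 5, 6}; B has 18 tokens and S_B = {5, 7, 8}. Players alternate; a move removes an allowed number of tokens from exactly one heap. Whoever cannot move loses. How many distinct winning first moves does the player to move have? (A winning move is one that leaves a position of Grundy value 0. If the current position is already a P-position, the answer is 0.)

Heap A, S = {1, 3, 5, 6}:
G(0) = 0
G(1) = mex{0} = 1
G(2) = mex{1} = 0
G(3) = mex{0,0} = 1
G(4) = mex{1,1} = 0
G(5) = mex{0,0,0} = 1
G(6) = mex{1,1,1,0} = 2
G(7) = mex{2,0,0,1} = 3
G(8) = mex{3,1,1,0} = 2
G(9) = mex{2,2,0,1} = 3
G(10) = mex{3,3,1,0} = 2
G(11) = mex{2,2,2,1} = 0
G(12) = mex{0,3,3,2} = 1
G(13) = mex{1,2,2,3} = 0
G(14) = mex{0,0,3,2} = 1
G(15) = mex{1,1,2,3} = 0
G(16) = mex{0,0,0,2} = 1
G(17) = mex{1,1,1,0} = 2
G(18) = mex{2,0,0,1} = 3
G(19) = mex{3,1,1,0} = 2
G(20) = mex{2,2,0,1} = 3
G(21) = mex{3,3,1,0} = 2
G(22) = mex{2,2,2,1} = 0
G(23) = mex{0,3,3,2} = 1
G(24) = mex{1,2,2,3} = 0
G(25) = mex{0,0,3,2} = 1
G_A(25) = 1.
Heap B, S = {5, 7, 8}:
G(0) = 0
G(1) = mex{} = 0
G(2) = mex{} = 0
G(3) = mex{} = 0
G(4) = mex{} = 0
G(5) = mex{0} = 1
G(6) = mex{0} = 1
G(7) = mex{0,0} = 1
G(8) = mex{0,0,0} = 1
G(9) = mex{0,0,0} = 1
G(10) = mex{1,0,0} = 2
G(11) = mex{1,0,0} = 2
G(12) = mex{1,1,0} = 2
G(13) = mex{1,1,1} = 0
G(14) = mex{1,1,1} = 0
G(15) = mex{2,1,1} = 0
G(16) = mex{2,1,1} = 0
G(17) = mex{2,2,1} = 0
G(18) = mex{0,2,2} = 1
G_B(18) = 1.
Combined Grundy value = 1 ⊕ 1 = 0.
A winning move leaves total XOR = 0, i.e. changes one component's Grundy value g to g ⊕ X where X is the current total.
Heap A: target g' = 1⊕0 = 1, but every legal move changes the Grundy value (mex property), so 0 moves.
Heap B: target g' = 1⊕0 = 1, but every legal move changes the Grundy value (mex property), so 0 moves.

0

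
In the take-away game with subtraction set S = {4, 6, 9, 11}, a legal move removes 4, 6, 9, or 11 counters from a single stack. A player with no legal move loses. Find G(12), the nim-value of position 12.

3

n :  0  1  2  3  4  5  6  7  8  9 10 11 12
G :  0  0  0  0  1  1  1  1  2  2  2  2  3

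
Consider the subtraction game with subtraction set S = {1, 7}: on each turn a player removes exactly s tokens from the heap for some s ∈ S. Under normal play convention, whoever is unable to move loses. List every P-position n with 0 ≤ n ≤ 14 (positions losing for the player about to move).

n :  0  1  2  3  4  5  6  7  8  9 10 11 12 13 14
G :  0  1  0  1  0  1  0  1  0  1  0  1  0  1  0
P-positions are exactly the n with G(n) = 0.

0, 2, 4, 6, 8, 10, 12, 14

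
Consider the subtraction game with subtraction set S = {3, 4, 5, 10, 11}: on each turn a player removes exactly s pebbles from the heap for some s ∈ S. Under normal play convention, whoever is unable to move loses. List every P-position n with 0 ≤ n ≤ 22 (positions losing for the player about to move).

0, 1, 2, 8, 9, 15, 16, 17

G(0) = 0
G(1) = mex{} = 0
G(2) = mex{} = 0
G(3) = mex{0} = 1
G(4) = mex{0,0} = 1
G(5) = mex{0,0,0} = 1
G(6) = mex{1,0,0} = 2
G(7) = mex{1,1,0} = 2
G(8) = mex{1,1,1} = 0
G(9) = mex{2,1,1} = 0
G(10) = mex{2,2,1,0} = 3
G(11) = mex{0,2,2,0,0} = 1
G(12) = mex{0,0,2,0,0} = 1
G(13) = mex{3,0,0,1,0} = 2
G(14) = mex{1,3,0,1,1} = 2
G(15) = mex{1,1,3,1,1} = 0
G(16) = mex{2,1,1,2,1} = 0
G(17) = mex{2,2,1,2,2} = 0
G(18) = mex{0,2,2,0,2} = 1
G(19) = mex{0,0,2,0,0} = 1
G(20) = mex{0,0,0,3,0} = 1
G(21) = mex{1,0,0,1,3} = 2
G(22) = mex{1,1,0,1,1} = 2
P-positions are exactly the n with G(n) = 0.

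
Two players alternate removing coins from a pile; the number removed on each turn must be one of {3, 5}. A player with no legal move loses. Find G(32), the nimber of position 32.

G(0) = 0
G(1) = mex{} = 0
G(2) = mex{} = 0
G(3) = mex{0} = 1
G(4) = mex{0} = 1
G(5) = mex{0,0} = 1
G(6) = mex{1,0} = 2
G(7) = mex{1,0} = 2
G(8) = mex{1,1} = 0
G(9) = mex{2,1} = 0
G(10) = mex{2,1} = 0
G(11) = mex{0,2} = 1
G(12) = mex{0,2} = 1
G(13) = mex{0,0} = 1
G(14) = mex{1,0} = 2
G(15) = mex{1,0} = 2
G(16) = mex{1,1} = 0
G(17) = mex{2,1} = 0
G(18) = mex{2,1} = 0
G(19) = mex{0,2} = 1
G(20) = mex{0,2} = 1
G(21) = mex{0,0} = 1
G(22) = mex{1,0} = 2
G(23) = mex{1,0} = 2
G(24) = mex{1,1} = 0
G(25) = mex{2,1} = 0
G(26) = mex{2,1} = 0
G(27) = mex{0,2} = 1
G(28) = mex{0,2} = 1
G(29) = mex{0,0} = 1
G(30) = mex{1,0} = 2
G(31) = mex{1,0} = 2
G(32) = mex{1,1} = 0

0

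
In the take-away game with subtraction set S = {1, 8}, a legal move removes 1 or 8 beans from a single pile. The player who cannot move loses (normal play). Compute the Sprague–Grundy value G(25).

1

n :  0  1  2  3  4  5  6  7  8  9 10 11 12 13 14 15 16 17 18 19 20 21 22 23 24 25
G :  0  1  0  1  0  1  0  1  2  0  1  0  1  0  1  0  1  2  0  1  0  1  0  1  0  1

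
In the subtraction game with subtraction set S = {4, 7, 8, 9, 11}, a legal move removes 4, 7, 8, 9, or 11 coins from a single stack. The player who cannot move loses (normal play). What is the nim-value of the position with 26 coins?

G(0) = 0
G(1) = mex{} = 0
G(2) = mex{} = 0
G(3) = mex{} = 0
G(4) = mex{0} = 1
G(5) = mex{0} = 1
G(6) = mex{0} = 1
G(7) = mex{0,0} = 1
G(8) = mex{1,0,0} = 2
G(9) = mex{1,0,0,0} = 2
G(10) = mex{1,0,0,0} = 2
G(11) = mex{1,1,0,0,0} = 2
G(12) = mex{2,1,1,0,0} = 3
G(13) = mex{2,1,1,1,0} = 3
G(14) = mex{2,1,1,1,0} = 3
G(15) = mex{2,2,1,1,1} = 0
G(16) = mex{3,2,2,1,1} = 0
G(17) = mex{3,2,2,2,1} = 0
G(18) = mex{3,2,2,2,1} = 0
G(19) = mex{0,3,2,2,2} = 1
G(20) = mex{0,3,3,2,2} = 1
G(21) = mex{0,3,3,3,2} = 1
G(22) = mex{0,0,3,3,2} = 1
G(23) = mex{1,0,0,3,3} = 2
G(24) = mex{1,0,0,0,3} = 2
G(25) = mex{1,0,0,0,3} = 2
G(26) = mex{1,1,0,0,0} = 2

2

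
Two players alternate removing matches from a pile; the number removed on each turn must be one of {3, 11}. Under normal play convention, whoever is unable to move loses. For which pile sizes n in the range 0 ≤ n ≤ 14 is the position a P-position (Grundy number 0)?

n :  0  1  2  3  4  5  6  7  8  9 10 11 12 13 14
G :  0  0  0  1  1  1  0  0  0  1  1  1  2  2  0
P-positions are exactly the n with G(n) = 0.

0, 1, 2, 6, 7, 8, 14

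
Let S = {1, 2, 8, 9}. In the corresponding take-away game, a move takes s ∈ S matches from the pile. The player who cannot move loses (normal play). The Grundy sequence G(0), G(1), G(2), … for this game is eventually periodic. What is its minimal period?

n :  0  1  2  3  4  5  6  7  8  9 10 11 12 13 14 15 16 17 18 19 20 21
G :  0  1  2  0  1  2  0  1  2  3  0  1  2  0  1  2  0  1  2  3  0  1
G(n+10) = G(n) holds for n = 0,…,8 (a full window of length max(S) = 9), so the sequence is purely periodic with period 10.

10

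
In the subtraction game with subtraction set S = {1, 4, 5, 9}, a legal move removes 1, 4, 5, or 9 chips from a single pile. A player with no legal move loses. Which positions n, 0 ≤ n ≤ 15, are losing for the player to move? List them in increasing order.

G(0) = 0
G(1) = mex{0} = 1
G(2) = mex{1} = 0
G(3) = mex{0} = 1
G(4) = mex{1,0} = 2
G(5) = mex{2,1,0} = 3
G(6) = mex{3,0,1} = 2
G(7) = mex{2,1,0} = 3
G(8) = mex{3,2,1} = 0
G(9) = mex{0,3,2,0} = 1
G(10) = mex{1,2,3,1} = 0
G(11) = mex{0,3,2,0} = 1
G(12) = mex{1,0,3,1} = 2
G(13) = mex{2,1,0,2} = 3
G(14) = mex{3,0,1,3} = 2
G(15) = mex{2,1,0,2} = 3
P-positions are exactly the n with G(n) = 0.

0, 2, 8, 10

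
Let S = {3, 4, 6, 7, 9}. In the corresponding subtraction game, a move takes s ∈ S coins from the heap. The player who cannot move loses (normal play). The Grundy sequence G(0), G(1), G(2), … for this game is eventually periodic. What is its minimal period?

n :  0  1  2  3  4  5  6  7  8  9 10 11 12 13 14 15 16 17 18 19 20 21 22 23 24 25
G :  0  0  0  1  1  1  2  2  2  3  3  3  0  0  0  1  1  1  2  2  2  3  3  3  0  0
G(n+12) = G(n) holds for n = 0,…,8 (a full window of length max(S) = 9), so the sequence is purely periodic with period 12.

12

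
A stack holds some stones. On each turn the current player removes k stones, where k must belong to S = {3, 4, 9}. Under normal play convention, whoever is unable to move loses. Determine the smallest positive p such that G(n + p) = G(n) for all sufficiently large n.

13

n :  0  1  2  3  4  5  6  7  8  9 10 11 12 13 14 15 16 17 18 19 20 21 22 23 24 25 26 27
G :  0  0  0  1  1  1  2  0  0  3  1  1  2  0  0  0  1  1  1  2  0  0  3  1  1  2  0  0
G(n+13) = G(n) holds for n = 0,…,8 (a full window of length max(S) = 9), so the sequence is purely periodic with period 13.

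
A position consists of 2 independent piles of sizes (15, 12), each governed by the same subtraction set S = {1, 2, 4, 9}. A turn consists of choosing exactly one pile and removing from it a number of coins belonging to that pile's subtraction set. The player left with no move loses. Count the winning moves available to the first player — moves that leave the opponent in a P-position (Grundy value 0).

0

All piles use S = {1, 2, 4, 9}:
n :  0  1  2  3  4  5  6  7  8  9 10 11 12 13 14 15
G :  0  1  2  0  1  2  0  1  2  3  4  0  1  2  0  1
Pile A: G(15) = 1.
Pile B: G(12) = 1.
Combined Grundy value = 1 ⊕ 1 = 0.
A winning move leaves total XOR = 0, i.e. changes one component's Grundy value g to g ⊕ X where X is the current total.
Pile A: target g' = 1⊕0 = 1, but every legal move changes the Grundy value (mex property), so 0 moves.
Pile B: target g' = 1⊕0 = 1, but every legal move changes the Grundy value (mex property), so 0 moves.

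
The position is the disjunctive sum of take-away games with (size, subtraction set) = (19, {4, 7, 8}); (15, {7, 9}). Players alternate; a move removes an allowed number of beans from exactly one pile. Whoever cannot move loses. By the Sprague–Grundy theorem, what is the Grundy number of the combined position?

Pile A, S = {4, 7, 8}:
G(0) = 0
G(1) = mex{} = 0
G(2) = mex{} = 0
G(3) = mex{} = 0
G(4) = mex{0} = 1
G(5) = mex{0} = 1
G(6) = mex{0} = 1
G(7) = mex{0,0} = 1
G(8) = mex{1,0,0} = 2
G(9) = mex{1,0,0} = 2
G(10) = mex{1,0,0} = 2
G(11) = mex{1,1,0} = 2
G(12) = mex{2,1,1} = 0
G(13) = mex{2,1,1} = 0
G(14) = mex{2,1,1} = 0
G(15) = mex{2,2,1} = 0
G(16) = mex{0,2,2} = 1
G(17) = mex{0,2,2} = 1
G(18) = mex{0,2,2} = 1
G(19) = mex{0,0,2} = 1
G_A(19) = 1.
Pile B, S = {7, 9}:
G(0) = 0
G(1) = mex{} = 0
G(2) = mex{} = 0
G(3) = mex{} = 0
G(4) = mex{} = 0
G(5) = mex{} = 0
G(6) = mex{} = 0
G(7) = mex{0} = 1
G(8) = mex{0} = 1
G(9) = mex{0,0} = 1
G(10) = mex{0,0} = 1
G(11) = mex{0,0} = 1
G(12) = mex{0,0} = 1
G(13) = mex{0,0} = 1
G(14) = mex{1,0} = 2
G(15) = mex{1,0} = 2
G_B(15) = 2.
Combined Grundy value = 1 ⊕ 2 = 3.

3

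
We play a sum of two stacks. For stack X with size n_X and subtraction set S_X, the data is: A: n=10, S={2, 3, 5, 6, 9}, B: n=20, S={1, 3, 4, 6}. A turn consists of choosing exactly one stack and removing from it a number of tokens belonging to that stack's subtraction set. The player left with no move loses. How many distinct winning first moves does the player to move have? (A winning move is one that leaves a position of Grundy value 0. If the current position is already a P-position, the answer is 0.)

Stack A, S = {2, 3, 5, 6, 9}:
n :  0  1  2  3  4  5  6  7  8  9 10
G :  0  0  1  1  2  2  3  3  0  4  1
G_A(10) = 1.
Stack B, S = {1, 3, 4, 6}:
G(0) = 0
G(1) = mex{0} = 1
G(2) = mex{1} = 0
G(3) = mex{0,0} = 1
G(4) = mex{1,1,0} = 2
G(5) = mex{2,0,1} = 3
G(6) = mex{3,1,0,0} = 2
G(7) = mex{2,2,1,1} = 0
G(8) = mex{0,3,2,0} = 1
G(9) = mex{1,2,3,1} = 0
G(10) = mex{0,0,2,2} = 1
G(11) = mex{1,1,0,3} = 2
G(12) = mex{2,0,1,2} = 3
G(13) = mex{3,1,0,0} = 2
G(14) = mex{2,2,1,1} = 0
G(15) = mex{0,3,2,0} = 1
G(16) = mex{1,2,3,1} = 0
G(17) = mex{0,0,2,2} = 1
G(18) = mex{1,1,0,3} = 2
G(19) = mex{2,0,1,2} = 3
G(20) = mex{3,1,0,0} = 2
G_B(20) = 2.
Combined Grundy value = 1 ⊕ 2 = 3.
A winning move leaves total XOR = 0, i.e. changes one component's Grundy value g to g ⊕ X where X is the current total.
Stack A: need g' = 1⊕3 = 2. Options: 10−2→G=0, 10−3→G=3, 10−5→G=2, 10−6→G=2, 10−9→G=0. Hits: 2.
Stack B: need g' = 2⊕3 = 1. Options: 20−1→G=3, 20−3→G=1, 20−4→G=0, 20−6→G=0. Hits: 1.

3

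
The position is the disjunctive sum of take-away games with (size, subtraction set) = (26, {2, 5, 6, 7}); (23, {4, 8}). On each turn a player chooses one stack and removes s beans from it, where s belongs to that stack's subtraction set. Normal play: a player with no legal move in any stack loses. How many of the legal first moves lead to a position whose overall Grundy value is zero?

3

Stack A, S = {2, 5, 6, 7}:
n :  0  1  2  3  4  5  6  7  8  9 10 11 12 13 14 15 16 17 18 19 20 21 22 23 24 25 26
G :  0  0  1  1  0  2  1  3  2  2  3  3  0  0  1  1  0  2  1  3  2  2  3  3  0  0  1
G_A(26) = 1.
Stack B, S = {4, 8}:
G(0) = 0
G(1) = mex{} = 0
G(2) = mex{} = 0
G(3) = mex{} = 0
G(4) = mex{0} = 1
G(5) = mex{0} = 1
G(6) = mex{0} = 1
G(7) = mex{0} = 1
G(8) = mex{1,0} = 2
G(9) = mex{1,0} = 2
G(10) = mex{1,0} = 2
G(11) = mex{1,0} = 2
G(12) = mex{2,1} = 0
G(13) = mex{2,1} = 0
G(14) = mex{2,1} = 0
G(15) = mex{2,1} = 0
G(16) = mex{0,2} = 1
G(17) = mex{0,2} = 1
G(18) = mex{0,2} = 1
G(19) = mex{0,2} = 1
G(20) = mex{1,0} = 2
G(21) = mex{1,0} = 2
G(22) = mex{1,0} = 2
G(23) = mex{1,0} = 2
G_B(23) = 2.
Combined Grundy value = 1 ⊕ 2 = 3.
A winning move leaves total XOR = 0, i.e. changes one component's Grundy value g to g ⊕ X where X is the current total.
Stack A: need g' = 1⊕3 = 2. Options: 26−2→G=0, 26−5→G=2, 26−6→G=2, 26−7→G=3. Hits: 2.
Stack B: need g' = 2⊕3 = 1. Options: 23−4→G=1, 23−8→G=0. Hits: 1.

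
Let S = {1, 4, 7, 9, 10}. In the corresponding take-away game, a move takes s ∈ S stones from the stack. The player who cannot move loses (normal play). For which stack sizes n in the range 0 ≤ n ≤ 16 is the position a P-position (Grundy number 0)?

0, 2, 5, 8, 13, 16

n :  0  1  2  3  4  5  6  7  8  9 10 11 12 13 14 15 16
G :  0  1  0  1  2  0  1  2  0  1  2  3  2  0  1  2  0
P-positions are exactly the n with G(n) = 0.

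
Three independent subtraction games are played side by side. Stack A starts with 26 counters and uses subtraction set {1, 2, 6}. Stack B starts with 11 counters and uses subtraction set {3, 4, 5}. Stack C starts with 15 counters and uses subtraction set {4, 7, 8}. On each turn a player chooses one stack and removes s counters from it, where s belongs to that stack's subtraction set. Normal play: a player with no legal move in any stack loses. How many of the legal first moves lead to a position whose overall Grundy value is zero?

3

Stack A, S = {1, 2, 6}:
G(0) = 0
G(1) = mex{0} = 1
G(2) = mex{1,0} = 2
G(3) = mex{2,1} = 0
G(4) = mex{0,2} = 1
G(5) = mex{1,0} = 2
G(6) = mex{2,1,0} = 3
G(7) = mex{3,2,1} = 0
G(8) = mex{0,3,2} = 1
G(9) = mex{1,0,0} = 2
G(10) = mex{2,1,1} = 0
G(11) = mex{0,2,2} = 1
G(12) = mex{1,0,3} = 2
G(13) = mex{2,1,0} = 3
G(14) = mex{3,2,1} = 0
G(15) = mex{0,3,2} = 1
G(16) = mex{1,0,0} = 2
G(17) = mex{2,1,1} = 0
G(18) = mex{0,2,2} = 1
G(19) = mex{1,0,3} = 2
G(20) = mex{2,1,0} = 3
G(21) = mex{3,2,1} = 0
G(22) = mex{0,3,2} = 1
G(23) = mex{1,0,0} = 2
G(24) = mex{2,1,1} = 0
G(25) = mex{0,2,2} = 1
G(26) = mex{1,0,3} = 2
G_A(26) = 2.
Stack B, S = {3, 4, 5}:
G(0) = 0
G(1) = mex{} = 0
G(2) = mex{} = 0
G(3) = mex{0} = 1
G(4) = mex{0,0} = 1
G(5) = mex{0,0,0} = 1
G(6) = mex{1,0,0} = 2
G(7) = mex{1,1,0} = 2
G(8) = mex{1,1,1} = 0
G(9) = mex{2,1,1} = 0
G(10) = mex{2,2,1} = 0
G(11) = mex{0,2,2} = 1
G_B(11) = 1.
Stack C, S = {4, 7, 8}:
n :  0  1  2  3  4  5  6  7  8  9 10 11 12 13 14 15
G :  0  0  0  0  1  1  1  1  2  2  2  2  0  0  0  0
G_C(15) = 0.
Combined Grundy value = 2 ⊕ 1 ⊕ 0 = 3.
A winning move leaves total XOR = 0, i.e. changes one component's Grundy value g to g ⊕ X where X is the current total.
Stack A: need g' = 2⊕3 = 1. Options: 26−1→G=1, 26−2→G=0, 26−6→G=3. Hits: 1.
Stack B: need g' = 1⊕3 = 2. Options: 11−3→G=0, 11−4→G=2, 11−5→G=2. Hits: 2.
Stack C: need g' = 0⊕3 = 3. Options: 15−4→G=2, 15−7→G=2, 15−8→G=1. Hits: 0.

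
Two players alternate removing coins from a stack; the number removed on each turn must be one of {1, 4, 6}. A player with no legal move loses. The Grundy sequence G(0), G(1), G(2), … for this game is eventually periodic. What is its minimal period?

5

G(0) = 0
G(1) = mex{0} = 1
G(2) = mex{1} = 0
G(3) = mex{0} = 1
G(4) = mex{1,0} = 2
G(5) = mex{2,1} = 0
G(6) = mex{0,0,0} = 1
G(7) = mex{1,1,1} = 0
G(8) = mex{0,2,0} = 1
G(9) = mex{1,0,1} = 2
G(10) = mex{2,1,2} = 0
G(11) = mex{0,0,0} = 1
G(12) = mex{1,1,1} = 0
G(13) = mex{0,2,0} = 1
G(14) = mex{1,0,1} = 2
G(n+5) = G(n) holds for n = 0,…,5 (a full window of length max(S) = 6), so the sequence is purely periodic with period 5.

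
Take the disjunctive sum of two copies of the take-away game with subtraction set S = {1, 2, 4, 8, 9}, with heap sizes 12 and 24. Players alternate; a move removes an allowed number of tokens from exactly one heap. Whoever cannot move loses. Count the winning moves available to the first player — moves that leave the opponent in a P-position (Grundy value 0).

All heaps use S = {1, 2, 4, 8, 9}:
n :  0  1  2  3  4  5  6  7  8  9 10 11 12 13 14 15 16 17 18 19 20 21 22 23 24
G :  0  1  2  0  1  2  0  1  2  3  4  5  3  0  1  2  0  1  2  0  1  2  3  4  5
Heap A: G(12) = 3.
Heap B: G(24) = 5.
Combined Grundy value = 3 ⊕ 5 = 6.
A winning move leaves total XOR = 0, i.e. changes one component's Grundy value g to g ⊕ X where X is the current total.
Heap A: need g' = 3⊕6 = 5. Options: 12−1→G=5, 12−2→G=4, 12−4→G=2, 12−8→G=1, 12−9→G=0. Hits: 1.
Heap B: need g' = 5⊕6 = 3. Options: 24−1→G=4, 24−2→G=3, 24−4→G=1, 24−8→G=0, 24−9→G=2. Hits: 1.

2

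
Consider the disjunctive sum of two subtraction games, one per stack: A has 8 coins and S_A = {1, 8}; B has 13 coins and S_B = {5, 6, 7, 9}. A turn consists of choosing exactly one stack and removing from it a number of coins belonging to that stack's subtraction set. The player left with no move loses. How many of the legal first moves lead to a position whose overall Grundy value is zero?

Stack A, S = {1, 8}:
n : 0 1 2 3 4 5 6 7 8
G : 0 1 0 1 0 1 0 1 2
G_A(8) = 2.
Stack B, S = {5, 6, 7, 9}:
n :  0  1  2  3  4  5  6  7  8  9 10 11 12 13
G :  0  0  0  0  0  1  1  1  1  1  2  2  2  2
G_B(13) = 2.
Combined Grundy value = 2 ⊕ 2 = 0.
A winning move leaves total XOR = 0, i.e. changes one component's Grundy value g to g ⊕ X where X is the current total.
Stack A: target g' = 2⊕0 = 2, but every legal move changes the Grundy value (mex property), so 0 moves.
Stack B: target g' = 2⊕0 = 2, but every legal move changes the Grundy value (mex property), so 0 moves.

0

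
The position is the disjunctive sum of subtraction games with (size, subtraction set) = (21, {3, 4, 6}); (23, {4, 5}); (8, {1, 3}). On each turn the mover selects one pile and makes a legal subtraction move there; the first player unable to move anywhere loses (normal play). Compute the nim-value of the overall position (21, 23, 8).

0

Pile A, S = {3, 4, 6}:
G(0) = 0
G(1) = mex{} = 0
G(2) = mex{} = 0
G(3) = mex{0} = 1
G(4) = mex{0,0} = 1
G(5) = mex{0,0} = 1
G(6) = mex{1,0,0} = 2
G(7) = mex{1,1,0} = 2
G(8) = mex{1,1,0} = 2
G(9) = mex{2,1,1} = 0
G(10) = mex{2,2,1} = 0
G(11) = mex{2,2,1} = 0
G(12) = mex{0,2,2} = 1
G(13) = mex{0,0,2} = 1
G(14) = mex{0,0,2} = 1
G(15) = mex{1,0,0} = 2
G(16) = mex{1,1,0} = 2
G(17) = mex{1,1,0} = 2
G(18) = mex{2,1,1} = 0
G(19) = mex{2,2,1} = 0
G(20) = mex{2,2,1} = 0
G(21) = mex{0,2,2} = 1
G_A(21) = 1.
Pile B, S = {4, 5}:
n :  0  1  2  3  4  5  6  7  8  9 10 11 12 13 14 15 16 17 18 19 20 21 22 23
G :  0  0  0  0  1  1  1  1  2  0  0  0  0  1  1  1  1  2  0  0  0  0  1  1
G_B(23) = 1.
Pile C, S = {1, 3}:
G(0) = 0
G(1) = mex{0} = 1
G(2) = mex{1} = 0
G(3) = mex{0,0} = 1
G(4) = mex{1,1} = 0
G(5) = mex{0,0} = 1
G(6) = mex{1,1} = 0
G(7) = mex{0,0} = 1
G(8) = mex{1,1} = 0
G_C(8) = 0.
Combined Grundy value = 1 ⊕ 1 ⊕ 0 = 0.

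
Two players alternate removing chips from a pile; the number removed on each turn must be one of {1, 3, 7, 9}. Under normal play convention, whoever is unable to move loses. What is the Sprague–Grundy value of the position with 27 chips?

1

n :  0  1  2  3  4  5  6  7  8  9 10 11 12 13 14 15 16 17 18 19 20 21 22 23 24 25 26 27
G :  0  1  0  1  0  1  0  1  0  1  0  1  0  1  0  1  0  1  0  1  0  1  0  1  0  1  0  1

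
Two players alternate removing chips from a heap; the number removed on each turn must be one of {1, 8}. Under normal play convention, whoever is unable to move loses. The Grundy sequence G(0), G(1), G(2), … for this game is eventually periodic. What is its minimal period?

n :  0  1  2  3  4  5  6  7  8  9 10 11 12 13 14 15 16 17 18 19
G :  0  1  0  1  0  1  0  1  2  0  1  0  1  0  1  0  1  2  0  1
G(n+9) = G(n) holds for n = 0,…,7 (a full window of length max(S) = 8), so the sequence is purely periodic with period 9.

9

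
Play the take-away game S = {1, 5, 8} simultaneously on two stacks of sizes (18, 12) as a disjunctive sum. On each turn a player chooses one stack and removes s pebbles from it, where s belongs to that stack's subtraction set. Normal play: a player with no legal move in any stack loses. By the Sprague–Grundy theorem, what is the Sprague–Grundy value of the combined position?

3

All stacks use S = {1, 5, 8}:
G(0) = 0
G(1) = mex{0} = 1
G(2) = mex{1} = 0
G(3) = mex{0} = 1
G(4) = mex{1} = 0
G(5) = mex{0,0} = 1
G(6) = mex{1,1} = 0
G(7) = mex{0,0} = 1
G(8) = mex{1,1,0} = 2
G(9) = mex{2,0,1} = 3
G(10) = mex{3,1,0} = 2
G(11) = mex{2,0,1} = 3
G(12) = mex{3,1,0} = 2
G(13) = mex{2,2,1} = 0
G(14) = mex{0,3,0} = 1
G(15) = mex{1,2,1} = 0
G(16) = mex{0,3,2} = 1
G(17) = mex{1,2,3} = 0
G(18) = mex{0,0,2} = 1
Stack A: G(18) = 1.
Stack B: G(12) = 2.
Combined Grundy value = 1 ⊕ 2 = 3.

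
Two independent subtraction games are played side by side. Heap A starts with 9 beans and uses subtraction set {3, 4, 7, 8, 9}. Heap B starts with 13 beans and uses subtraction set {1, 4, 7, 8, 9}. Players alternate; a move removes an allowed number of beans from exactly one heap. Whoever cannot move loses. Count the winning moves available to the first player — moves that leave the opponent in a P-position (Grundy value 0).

Heap A, S = {3, 4, 7, 8, 9}:
G(0) = 0
G(1) = mex{} = 0
G(2) = mex{} = 0
G(3) = mex{0} = 1
G(4) = mex{0,0} = 1
G(5) = mex{0,0} = 1
G(6) = mex{1,0} = 2
G(7) = mex{1,1,0} = 2
G(8) = mex{1,1,0,0} = 2
G(9) = mex{2,1,0,0,0} = 3
G_A(9) = 3.
Heap B, S = {1, 4, 7, 8, 9}:
n :  0  1  2  3  4  5  6  7  8  9 10 11 12 13
G :  0  1  0  1  2  0  1  2  3  2  3  4  5  3
G_B(13) = 3.
Combined Grundy value = 3 ⊕ 3 = 0.
A winning move leaves total XOR = 0, i.e. changes one component's Grundy value g to g ⊕ X where X is the current total.
Heap A: target g' = 3⊕0 = 3, but every legal move changes the Grundy value (mex property), so 0 moves.
Heap B: target g' = 3⊕0 = 3, but every legal move changes the Grundy value (mex property), so 0 moves.

0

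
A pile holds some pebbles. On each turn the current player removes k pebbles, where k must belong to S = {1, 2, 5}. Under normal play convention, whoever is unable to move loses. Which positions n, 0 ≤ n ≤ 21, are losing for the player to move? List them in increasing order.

G(0) = 0
G(1) = mex{0} = 1
G(2) = mex{1,0} = 2
G(3) = mex{2,1} = 0
G(4) = mex{0,2} = 1
G(5) = mex{1,0,0} = 2
G(6) = mex{2,1,1} = 0
G(7) = mex{0,2,2} = 1
G(8) = mex{1,0,0} = 2
G(9) = mex{2,1,1} = 0
G(10) = mex{0,2,2} = 1
G(11) = mex{1,0,0} = 2
G(12) = mex{2,1,1} = 0
G(13) = mex{0,2,2} = 1
G(14) = mex{1,0,0} = 2
G(15) = mex{2,1,1} = 0
G(16) = mex{0,2,2} = 1
G(17) = mex{1,0,0} = 2
G(18) = mex{2,1,1} = 0
G(19) = mex{0,2,2} = 1
G(20) = mex{1,0,0} = 2
G(21) = mex{2,1,1} = 0
P-positions are exactly the n with G(n) = 0.

0, 3, 6, 9, 12, 15, 18, 21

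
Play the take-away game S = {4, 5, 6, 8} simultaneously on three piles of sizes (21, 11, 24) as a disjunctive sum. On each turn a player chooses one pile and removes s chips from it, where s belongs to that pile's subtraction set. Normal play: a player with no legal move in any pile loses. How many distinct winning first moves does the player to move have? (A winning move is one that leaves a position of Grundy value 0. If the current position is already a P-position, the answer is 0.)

0

All piles use S = {4, 5, 6, 8}:
G(0) = 0
G(1) = mex{} = 0
G(2) = mex{} = 0
G(3) = mex{} = 0
G(4) = mex{0} = 1
G(5) = mex{0,0} = 1
G(6) = mex{0,0,0} = 1
G(7) = mex{0,0,0} = 1
G(8) = mex{1,0,0,0} = 2
G(9) = mex{1,1,0,0} = 2
G(10) = mex{1,1,1,0} = 2
G(11) = mex{1,1,1,0} = 2
G(12) = mex{2,1,1,1} = 0
G(13) = mex{2,2,1,1} = 0
G(14) = mex{2,2,2,1} = 0
G(15) = mex{2,2,2,1} = 0
G(16) = mex{0,2,2,2} = 1
G(17) = mex{0,0,2,2} = 1
G(18) = mex{0,0,0,2} = 1
G(19) = mex{0,0,0,2} = 1
G(20) = mex{1,0,0,0} = 2
G(21) = mex{1,1,0,0} = 2
G(22) = mex{1,1,1,0} = 2
G(23) = mex{1,1,1,0} = 2
G(24) = mex{2,1,1,1} = 0
Pile A: G(21) = 2.
Pile B: G(11) = 2.
Pile C: G(24) = 0.
Combined Grundy value = 2 ⊕ 2 ⊕ 0 = 0.
A winning move leaves total XOR = 0, i.e. changes one component's Grundy value g to g ⊕ X where X is the current total.
Pile A: target g' = 2⊕0 = 2, but every legal move changes the Grundy value (mex property), so 0 moves.
Pile B: target g' = 2⊕0 = 2, but every legal move changes the Grundy value (mex property), so 0 moves.
Pile C: target g' = 0⊕0 = 0, but every legal move changes the Grundy value (mex property), so 0 moves.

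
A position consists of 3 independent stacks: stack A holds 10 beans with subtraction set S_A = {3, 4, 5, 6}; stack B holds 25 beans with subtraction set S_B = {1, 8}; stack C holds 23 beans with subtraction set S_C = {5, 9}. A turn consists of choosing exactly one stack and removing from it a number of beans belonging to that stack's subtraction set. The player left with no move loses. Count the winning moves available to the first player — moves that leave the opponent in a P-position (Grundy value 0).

0

Stack A, S = {3, 4, 5, 6}:
n :  0  1  2  3  4  5  6  7  8  9 10
G :  0  0  0  1  1  1  2  2  2  0  0
G_A(10) = 0.
Stack B, S = {1, 8}:
n :  0  1  2  3  4  5  6  7  8  9 10 11 12 13 14 15 16 17 18 19 20 21 22 23 24 25
G :  0  1  0  1  0  1  0  1  2  0  1  0  1  0  1  0  1  2  0  1  0  1  0  1  0  1
G_B(25) = 1.
Stack C, S = {5, 9}:
n :  0  1  2  3  4  5  6  7  8  9 10 11 12 13 14 15 16 17 18 19 20 21 22 23
G :  0  0  0  0  0  1  1  1  1  1  2  2  2  2  0  0  0  0  0  1  1  1  1  1
G_C(23) = 1.
Combined Grundy value = 0 ⊕ 1 ⊕ 1 = 0.
A winning move leaves total XOR = 0, i.e. changes one component's Grundy value g to g ⊕ X where X is the current total.
Stack A: target g' = 0⊕0 = 0, but every legal move changes the Grundy value (mex property), so 0 moves.
Stack B: target g' = 1⊕0 = 1, but every legal move changes the Grundy value (mex property), so 0 moves.
Stack C: target g' = 1⊕0 = 1, but every legal move changes the Grundy value (mex property), so 0 moves.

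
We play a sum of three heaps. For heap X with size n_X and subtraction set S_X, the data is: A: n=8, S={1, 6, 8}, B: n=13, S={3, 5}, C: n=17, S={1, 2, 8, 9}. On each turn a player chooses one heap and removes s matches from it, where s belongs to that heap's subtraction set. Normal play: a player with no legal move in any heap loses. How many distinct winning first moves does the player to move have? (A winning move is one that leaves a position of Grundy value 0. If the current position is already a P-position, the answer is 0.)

6

Heap A, S = {1, 6, 8}:
n : 0 1 2 3 4 5 6 7 8
G : 0 1 0 1 0 1 2 0 1
G_A(8) = 1.
Heap B, S = {3, 5}:
G(0) = 0
G(1) = mex{} = 0
G(2) = mex{} = 0
G(3) = mex{0} = 1
G(4) = mex{0} = 1
G(5) = mex{0,0} = 1
G(6) = mex{1,0} = 2
G(7) = mex{1,0} = 2
G(8) = mex{1,1} = 0
G(9) = mex{2,1} = 0
G(10) = mex{2,1} = 0
G(11) = mex{0,2} = 1
G(12) = mex{0,2} = 1
G(13) = mex{0,0} = 1
G_B(13) = 1.
Heap C, S = {1, 2, 8, 9}:
G(0) = 0
G(1) = mex{0} = 1
G(2) = mex{1,0} = 2
G(3) = mex{2,1} = 0
G(4) = mex{0,2} = 1
G(5) = mex{1,0} = 2
G(6) = mex{2,1} = 0
G(7) = mex{0,2} = 1
G(8) = mex{1,0,0} = 2
G(9) = mex{2,1,1,0} = 3
G(10) = mex{3,2,2,1} = 0
G(11) = mex{0,3,0,2} = 1
G(12) = mex{1,0,1,0} = 2
G(13) = mex{2,1,2,1} = 0
G(14) = mex{0,2,0,2} = 1
G(15) = mex{1,0,1,0} = 2
G(16) = mex{2,1,2,1} = 0
G(17) = mex{0,2,3,2} = 1
G_C(17) = 1.
Combined Grundy value = 1 ⊕ 1 ⊕ 1 = 1.
A winning move leaves total XOR = 0, i.e. changes one component's Grundy value g to g ⊕ X where X is the current total.
Heap A: need g' = 1⊕1 = 0. Options: 8−1→G=0, 8−6→G=0, 8−8→G=0. Hits: 3.
Heap B: need g' = 1⊕1 = 0. Options: 13−3→G=0, 13−5→G=0. Hits: 2.
Heap C: need g' = 1⊕1 = 0. Options: 17−1→G=0, 17−2→G=2, 17−8→G=3, 17−9→G=2. Hits: 1.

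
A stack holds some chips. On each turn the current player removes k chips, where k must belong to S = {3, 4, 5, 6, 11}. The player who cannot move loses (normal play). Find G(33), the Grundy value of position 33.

G(0) = 0
G(1) = mex{} = 0
G(2) = mex{} = 0
G(3) = mex{0} = 1
G(4) = mex{0,0} = 1
G(5) = mex{0,0,0} = 1
G(6) = mex{1,0,0,0} = 2
G(7) = mex{1,1,0,0} = 2
G(8) = mex{1,1,1,0} = 2
G(9) = mex{2,1,1,1} = 0
G(10) = mex{2,2,1,1} = 0
G(11) = mex{2,2,2,1,0} = 3
G(12) = mex{0,2,2,2,0} = 1
G(13) = mex{0,0,2,2,0} = 1
G(14) = mex{3,0,0,2,1} = 4
G(15) = mex{1,3,0,0,1} = 2
G(16) = mex{1,1,3,0,1} = 2
G(17) = mex{4,1,1,3,2} = 0
G(18) = mex{2,4,1,1,2} = 0
G(19) = mex{2,2,4,1,2} = 0
G(20) = mex{0,2,2,4,0} = 1
G(21) = mex{0,0,2,2,0} = 1
G(22) = mex{0,0,0,2,3} = 1
G(23) = mex{1,0,0,0,1} = 2
G(24) = mex{1,1,0,0,1} = 2
G(25) = mex{1,1,1,0,4} = 2
G(26) = mex{2,1,1,1,2} = 0
G(27) = mex{2,2,1,1,2} = 0
G(28) = mex{2,2,2,1,0} = 3
G(29) = mex{0,2,2,2,0} = 1
G(30) = mex{0,0,2,2,0} = 1
G(31) = mex{3,0,0,2,1} = 4
G(32) = mex{1,3,0,0,1} = 2
G(33) = mex{1,1,3,0,1} = 2

2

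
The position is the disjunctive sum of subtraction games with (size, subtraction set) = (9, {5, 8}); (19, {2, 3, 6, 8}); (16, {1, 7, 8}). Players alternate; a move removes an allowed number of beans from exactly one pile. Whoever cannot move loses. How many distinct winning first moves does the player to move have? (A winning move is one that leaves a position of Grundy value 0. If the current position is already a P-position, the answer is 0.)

Pile A, S = {5, 8}:
G(0) = 0
G(1) = mex{} = 0
G(2) = mex{} = 0
G(3) = mex{} = 0
G(4) = mex{} = 0
G(5) = mex{0} = 1
G(6) = mex{0} = 1
G(7) = mex{0} = 1
G(8) = mex{0,0} = 1
G(9) = mex{0,0} = 1
G_A(9) = 1.
Pile B, S = {2, 3, 6, 8}:
n :  0  1  2  3  4  5  6  7  8  9 10 11 12 13 14 15 16 17 18 19
G :  0  0  1  1  2  0  3  1  2  2  0  3  1  2  0  0  1  1  2  0
G_B(19) = 0.
Pile C, S = {1, 7, 8}:
G(0) = 0
G(1) = mex{0} = 1
G(2) = mex{1} = 0
G(3) = mex{0} = 1
G(4) = mex{1} = 0
G(5) = mex{0} = 1
G(6) = mex{1} = 0
G(7) = mex{0,0} = 1
G(8) = mex{1,1,0} = 2
G(9) = mex{2,0,1} = 3
G(10) = mex{3,1,0} = 2
G(11) = mex{2,0,1} = 3
G(12) = mex{3,1,0} = 2
G(13) = mex{2,0,1} = 3
G(14) = mex{3,1,0} = 2
G(15) = mex{2,2,1} = 0
G(16) = mex{0,3,2} = 1
G_C(16) = 1.
Combined Grundy value = 1 ⊕ 0 ⊕ 1 = 0.
A winning move leaves total XOR = 0, i.e. changes one component's Grundy value g to g ⊕ X where X is the current total.
Pile A: target g' = 1⊕0 = 1, but every legal move changes the Grundy value (mex property), so 0 moves.
Pile B: target g' = 0⊕0 = 0, but every legal move changes the Grundy value (mex property), so 0 moves.
Pile C: target g' = 1⊕0 = 1, but every legal move changes the Grundy value (mex property), so 0 moves.

0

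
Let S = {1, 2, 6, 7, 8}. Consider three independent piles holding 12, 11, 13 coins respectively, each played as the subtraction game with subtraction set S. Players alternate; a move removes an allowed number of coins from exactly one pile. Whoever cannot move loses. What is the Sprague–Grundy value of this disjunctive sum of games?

All piles use S = {1, 2, 6, 7, 8}:
n :  0  1  2  3  4  5  6  7  8  9 10 11 12 13
G :  0  1  2  0  1  2  3  4  5  3  4  5  0  1
Pile A: G(12) = 0.
Pile B: G(11) = 5.
Pile C: G(13) = 1.
Combined Grundy value = 0 ⊕ 5 ⊕ 1 = 4.

4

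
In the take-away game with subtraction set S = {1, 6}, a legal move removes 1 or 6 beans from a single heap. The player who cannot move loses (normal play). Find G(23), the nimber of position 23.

n :  0  1  2  3  4  5  6  7  8  9 10 11 12 13 14 15 16 17 18 19 20 21 22 23
G :  0  1  0  1  0  1  2  0  1  0  1  0  1  2  0  1  0  1  0  1  2  0  1  0

0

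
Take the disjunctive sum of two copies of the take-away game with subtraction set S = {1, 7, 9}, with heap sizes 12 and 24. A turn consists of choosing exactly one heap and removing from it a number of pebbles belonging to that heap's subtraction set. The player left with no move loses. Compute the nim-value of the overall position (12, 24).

All heaps use S = {1, 7, 9}:
G(0) = 0
G(1) = mex{0} = 1
G(2) = mex{1} = 0
G(3) = mex{0} = 1
G(4) = mex{1} = 0
G(5) = mex{0} = 1
G(6) = mex{1} = 0
G(7) = mex{0,0} = 1
G(8) = mex{1,1} = 0
G(9) = mex{0,0,0} = 1
G(10) = mex{1,1,1} = 0
G(11) = mex{0,0,0} = 1
G(12) = mex{1,1,1} = 0
G(13) = mex{0,0,0} = 1
G(14) = mex{1,1,1} = 0
G(15) = mex{0,0,0} = 1
G(16) = mex{1,1,1} = 0
G(17) = mex{0,0,0} = 1
G(18) = mex{1,1,1} = 0
G(19) = mex{0,0,0} = 1
G(20) = mex{1,1,1} = 0
G(21) = mex{0,0,0} = 1
G(22) = mex{1,1,1} = 0
G(23) = mex{0,0,0} = 1
G(24) = mex{1,1,1} = 0
Heap A: G(12) = 0.
Heap B: G(24) = 0.
Combined Grundy value = 0 ⊕ 0 = 0.

0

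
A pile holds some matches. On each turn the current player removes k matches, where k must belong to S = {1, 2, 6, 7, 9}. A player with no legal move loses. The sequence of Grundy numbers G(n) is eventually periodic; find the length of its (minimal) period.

8

n :  0  1  2  3  4  5  6  7  8  9 10 11 12 13 14 15 16 17 18
G :  0  1  2  0  1  2  3  4  0  1  2  0  1  2  3  4  0  1  2
G(n+8) = G(n) holds for n = 0,…,8 (a full window of length max(S) = 9), so the sequence is purely periodic with period 8.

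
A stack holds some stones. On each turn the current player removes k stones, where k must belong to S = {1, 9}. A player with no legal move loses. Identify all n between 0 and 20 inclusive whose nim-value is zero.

0, 2, 4, 6, 8, 10, 12, 14, 16, 18, 20

G(0) = 0
G(1) = mex{0} = 1
G(2) = mex{1} = 0
G(3) = mex{0} = 1
G(4) = mex{1} = 0
G(5) = mex{0} = 1
G(6) = mex{1} = 0
G(7) = mex{0} = 1
G(8) = mex{1} = 0
G(9) = mex{0,0} = 1
G(10) = mex{1,1} = 0
G(11) = mex{0,0} = 1
G(12) = mex{1,1} = 0
G(13) = mex{0,0} = 1
G(14) = mex{1,1} = 0
G(15) = mex{0,0} = 1
G(16) = mex{1,1} = 0
G(17) = mex{0,0} = 1
G(18) = mex{1,1} = 0
G(19) = mex{0,0} = 1
G(20) = mex{1,1} = 0
P-positions are exactly the n with G(n) = 0.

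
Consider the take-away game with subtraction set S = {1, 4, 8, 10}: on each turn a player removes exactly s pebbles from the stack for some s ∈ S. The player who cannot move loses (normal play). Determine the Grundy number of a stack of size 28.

0

n :  0  1  2  3  4  5  6  7  8  9 10 11 12 13 14 15 16 17 18 19 20 21 22 23 24 25 26 27 28
G :  0  1  0  1  2  0  1  0  1  2  3  2  3  4  0  1  0  1  2  0  1  0  1  2  3  2  3  4  0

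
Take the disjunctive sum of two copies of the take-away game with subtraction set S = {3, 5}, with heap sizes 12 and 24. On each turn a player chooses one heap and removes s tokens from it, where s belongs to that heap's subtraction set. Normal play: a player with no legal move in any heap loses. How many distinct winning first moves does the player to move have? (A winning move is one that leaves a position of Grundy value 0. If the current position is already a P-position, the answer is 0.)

All heaps use S = {3, 5}:
n :  0  1  2  3  4  5  6  7  8  9 10 11 12 13 14 15 16 17 18 19 20 21 22 23 24
G :  0  0  0  1  1  1  2  2  0  0  0  1  1  1  2  2  0  0  0  1  1  1  2  2  0
Heap A: G(12) = 1.
Heap B: G(24) = 0.
Combined Grundy value = 1 ⊕ 0 = 1.
A winning move leaves total XOR = 0, i.e. changes one component's Grundy value g to g ⊕ X where X is the current total.
Heap A: need g' = 1⊕1 = 0. Options: 12−3→G=0, 12−5→G=2. Hits: 1.
Heap B: need g' = 0⊕1 = 1. Options: 24−3→G=1, 24−5→G=1. Hits: 2.

3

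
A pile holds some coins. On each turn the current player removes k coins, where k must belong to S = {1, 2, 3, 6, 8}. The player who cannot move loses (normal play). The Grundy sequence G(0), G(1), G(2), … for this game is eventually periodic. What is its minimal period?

n :  0  1  2  3  4  5  6  7  8  9 10 11 12 13 14 15 16 17 18 19
G :  0  1  2  3  0  1  2  3  4  0  1  2  3  0  1  2  3  4  0  1
G(n+9) = G(n) holds for n = 0,…,7 (a full window of length max(S) = 8), so the sequence is purely periodic with period 9.

9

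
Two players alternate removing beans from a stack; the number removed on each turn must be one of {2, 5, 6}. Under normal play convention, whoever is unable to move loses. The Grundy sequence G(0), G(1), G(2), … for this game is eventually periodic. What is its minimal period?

11

n :  0  1  2  3  4  5  6  7  8  9 10 11 12 13 14 15 16 17 18 19 20 21 22 23
G :  0  0  1  1  0  2  1  3  0  2  1  0  0  1  1  0  2  1  3  0  2  1  0  0
G(n+11) = G(n) holds for n = 0,…,5 (a full window of length max(S) = 6), so the sequence is purely periodic with period 11.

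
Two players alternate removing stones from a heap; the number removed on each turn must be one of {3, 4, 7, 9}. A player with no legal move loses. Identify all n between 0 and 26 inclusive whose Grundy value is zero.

n :  0  1  2  3  4  5  6  7  8  9 10 11 12 13 14 15 16 17 18 19 20 21 22 23 24 25 26
G :  0  0  0  1  1  1  2  2  2  3  3  3  0  0  0  1  1  1  2  2  2  3  3  3  0  0  0
P-positions are exactly the n with G(n) = 0.

0, 1, 2, 12, 13, 14, 24, 25, 26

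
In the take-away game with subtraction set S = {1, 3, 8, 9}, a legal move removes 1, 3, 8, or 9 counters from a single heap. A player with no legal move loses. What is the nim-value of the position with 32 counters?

G(0) = 0
G(1) = mex{0} = 1
G(2) = mex{1} = 0
G(3) = mex{0,0} = 1
G(4) = mex{1,1} = 0
G(5) = mex{0,0} = 1
G(6) = mex{1,1} = 0
G(7) = mex{0,0} = 1
G(8) = mex{1,1,0} = 2
G(9) = mex{2,0,1,0} = 3
G(10) = mex{3,1,0,1} = 2
G(11) = mex{2,2,1,0} = 3
G(12) = mex{3,3,0,1} = 2
G(13) = mex{2,2,1,0} = 3
G(14) = mex{3,3,0,1} = 2
G(15) = mex{2,2,1,0} = 3
G(16) = mex{3,3,2,1} = 0
G(17) = mex{0,2,3,2} = 1
G(18) = mex{1,3,2,3} = 0
G(19) = mex{0,0,3,2} = 1
G(20) = mex{1,1,2,3} = 0
G(21) = mex{0,0,3,2} = 1
G(22) = mex{1,1,2,3} = 0
G(23) = mex{0,0,3,2} = 1
G(24) = mex{1,1,0,3} = 2
G(25) = mex{2,0,1,0} = 3
G(26) = mex{3,1,0,1} = 2
G(27) = mex{2,2,1,0} = 3
G(28) = mex{3,3,0,1} = 2
G(29) = mex{2,2,1,0} = 3
G(30) = mex{3,3,0,1} = 2
G(31) = mex{2,2,1,0} = 3
G(32) = mex{3,3,2,1} = 0

0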